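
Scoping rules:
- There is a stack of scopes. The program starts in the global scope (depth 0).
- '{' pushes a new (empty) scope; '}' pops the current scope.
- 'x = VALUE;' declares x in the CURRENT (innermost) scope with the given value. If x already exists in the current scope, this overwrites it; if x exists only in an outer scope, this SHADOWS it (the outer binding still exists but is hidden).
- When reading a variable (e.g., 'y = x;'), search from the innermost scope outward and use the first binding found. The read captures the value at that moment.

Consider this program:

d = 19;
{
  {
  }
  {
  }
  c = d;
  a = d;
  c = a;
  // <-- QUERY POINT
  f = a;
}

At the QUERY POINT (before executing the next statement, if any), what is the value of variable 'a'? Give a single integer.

Step 1: declare d=19 at depth 0
Step 2: enter scope (depth=1)
Step 3: enter scope (depth=2)
Step 4: exit scope (depth=1)
Step 5: enter scope (depth=2)
Step 6: exit scope (depth=1)
Step 7: declare c=(read d)=19 at depth 1
Step 8: declare a=(read d)=19 at depth 1
Step 9: declare c=(read a)=19 at depth 1
Visible at query point: a=19 c=19 d=19

Answer: 19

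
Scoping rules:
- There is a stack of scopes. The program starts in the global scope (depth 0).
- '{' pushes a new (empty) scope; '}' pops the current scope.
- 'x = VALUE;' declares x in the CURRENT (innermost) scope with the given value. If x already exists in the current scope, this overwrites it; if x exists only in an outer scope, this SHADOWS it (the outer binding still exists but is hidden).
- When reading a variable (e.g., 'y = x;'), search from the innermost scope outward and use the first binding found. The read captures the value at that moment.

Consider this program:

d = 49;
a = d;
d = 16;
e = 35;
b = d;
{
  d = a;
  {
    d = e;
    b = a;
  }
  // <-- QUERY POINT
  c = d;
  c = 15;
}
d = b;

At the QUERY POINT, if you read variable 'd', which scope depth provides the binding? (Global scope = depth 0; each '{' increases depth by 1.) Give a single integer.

Step 1: declare d=49 at depth 0
Step 2: declare a=(read d)=49 at depth 0
Step 3: declare d=16 at depth 0
Step 4: declare e=35 at depth 0
Step 5: declare b=(read d)=16 at depth 0
Step 6: enter scope (depth=1)
Step 7: declare d=(read a)=49 at depth 1
Step 8: enter scope (depth=2)
Step 9: declare d=(read e)=35 at depth 2
Step 10: declare b=(read a)=49 at depth 2
Step 11: exit scope (depth=1)
Visible at query point: a=49 b=16 d=49 e=35

Answer: 1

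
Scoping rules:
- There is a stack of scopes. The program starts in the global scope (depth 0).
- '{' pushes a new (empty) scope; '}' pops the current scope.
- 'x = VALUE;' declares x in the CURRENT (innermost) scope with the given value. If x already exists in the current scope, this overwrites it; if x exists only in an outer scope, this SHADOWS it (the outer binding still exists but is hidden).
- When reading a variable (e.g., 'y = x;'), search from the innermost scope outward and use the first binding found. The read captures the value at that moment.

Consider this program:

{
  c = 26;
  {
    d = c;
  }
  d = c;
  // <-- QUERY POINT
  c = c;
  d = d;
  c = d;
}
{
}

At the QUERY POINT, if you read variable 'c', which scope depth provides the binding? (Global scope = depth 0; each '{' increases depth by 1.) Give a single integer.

Answer: 1

Derivation:
Step 1: enter scope (depth=1)
Step 2: declare c=26 at depth 1
Step 3: enter scope (depth=2)
Step 4: declare d=(read c)=26 at depth 2
Step 5: exit scope (depth=1)
Step 6: declare d=(read c)=26 at depth 1
Visible at query point: c=26 d=26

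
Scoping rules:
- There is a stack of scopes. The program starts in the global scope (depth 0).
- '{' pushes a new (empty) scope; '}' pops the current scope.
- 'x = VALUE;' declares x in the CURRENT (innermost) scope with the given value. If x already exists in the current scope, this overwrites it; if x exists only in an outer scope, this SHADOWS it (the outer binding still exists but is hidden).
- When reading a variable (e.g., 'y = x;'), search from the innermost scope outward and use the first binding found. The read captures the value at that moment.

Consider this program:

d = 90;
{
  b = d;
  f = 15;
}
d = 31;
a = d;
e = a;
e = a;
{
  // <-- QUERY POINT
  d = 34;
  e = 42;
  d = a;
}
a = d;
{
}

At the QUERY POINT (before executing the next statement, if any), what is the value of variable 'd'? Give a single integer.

Step 1: declare d=90 at depth 0
Step 2: enter scope (depth=1)
Step 3: declare b=(read d)=90 at depth 1
Step 4: declare f=15 at depth 1
Step 5: exit scope (depth=0)
Step 6: declare d=31 at depth 0
Step 7: declare a=(read d)=31 at depth 0
Step 8: declare e=(read a)=31 at depth 0
Step 9: declare e=(read a)=31 at depth 0
Step 10: enter scope (depth=1)
Visible at query point: a=31 d=31 e=31

Answer: 31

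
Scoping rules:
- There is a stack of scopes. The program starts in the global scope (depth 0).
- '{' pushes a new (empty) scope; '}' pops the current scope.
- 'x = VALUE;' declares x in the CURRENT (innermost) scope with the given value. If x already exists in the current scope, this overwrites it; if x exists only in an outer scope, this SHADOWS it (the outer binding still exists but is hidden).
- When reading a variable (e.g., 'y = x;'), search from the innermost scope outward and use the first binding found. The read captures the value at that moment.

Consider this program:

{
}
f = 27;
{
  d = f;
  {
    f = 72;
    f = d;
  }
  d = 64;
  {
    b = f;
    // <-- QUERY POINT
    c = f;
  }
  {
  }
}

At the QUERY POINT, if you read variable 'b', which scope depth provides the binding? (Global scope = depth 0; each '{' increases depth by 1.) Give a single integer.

Answer: 2

Derivation:
Step 1: enter scope (depth=1)
Step 2: exit scope (depth=0)
Step 3: declare f=27 at depth 0
Step 4: enter scope (depth=1)
Step 5: declare d=(read f)=27 at depth 1
Step 6: enter scope (depth=2)
Step 7: declare f=72 at depth 2
Step 8: declare f=(read d)=27 at depth 2
Step 9: exit scope (depth=1)
Step 10: declare d=64 at depth 1
Step 11: enter scope (depth=2)
Step 12: declare b=(read f)=27 at depth 2
Visible at query point: b=27 d=64 f=27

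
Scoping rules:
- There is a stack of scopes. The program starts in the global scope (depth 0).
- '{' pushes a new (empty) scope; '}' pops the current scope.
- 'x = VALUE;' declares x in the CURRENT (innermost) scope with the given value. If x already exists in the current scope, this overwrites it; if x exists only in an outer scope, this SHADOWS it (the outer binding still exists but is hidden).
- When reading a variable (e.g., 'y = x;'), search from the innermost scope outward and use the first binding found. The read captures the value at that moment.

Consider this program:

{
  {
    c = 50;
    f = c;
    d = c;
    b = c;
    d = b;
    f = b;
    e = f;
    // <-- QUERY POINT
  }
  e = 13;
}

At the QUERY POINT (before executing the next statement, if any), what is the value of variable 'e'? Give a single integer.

Answer: 50

Derivation:
Step 1: enter scope (depth=1)
Step 2: enter scope (depth=2)
Step 3: declare c=50 at depth 2
Step 4: declare f=(read c)=50 at depth 2
Step 5: declare d=(read c)=50 at depth 2
Step 6: declare b=(read c)=50 at depth 2
Step 7: declare d=(read b)=50 at depth 2
Step 8: declare f=(read b)=50 at depth 2
Step 9: declare e=(read f)=50 at depth 2
Visible at query point: b=50 c=50 d=50 e=50 f=50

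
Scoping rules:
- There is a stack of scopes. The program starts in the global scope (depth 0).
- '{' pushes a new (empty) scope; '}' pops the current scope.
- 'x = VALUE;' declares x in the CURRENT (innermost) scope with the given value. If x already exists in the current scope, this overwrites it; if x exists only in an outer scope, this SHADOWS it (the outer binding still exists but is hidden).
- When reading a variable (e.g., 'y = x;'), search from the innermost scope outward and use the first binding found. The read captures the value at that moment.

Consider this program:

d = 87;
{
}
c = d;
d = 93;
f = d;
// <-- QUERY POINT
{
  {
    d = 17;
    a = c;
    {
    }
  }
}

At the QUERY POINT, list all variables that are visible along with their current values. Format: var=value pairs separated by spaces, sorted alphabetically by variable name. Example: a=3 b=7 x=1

Answer: c=87 d=93 f=93

Derivation:
Step 1: declare d=87 at depth 0
Step 2: enter scope (depth=1)
Step 3: exit scope (depth=0)
Step 4: declare c=(read d)=87 at depth 0
Step 5: declare d=93 at depth 0
Step 6: declare f=(read d)=93 at depth 0
Visible at query point: c=87 d=93 f=93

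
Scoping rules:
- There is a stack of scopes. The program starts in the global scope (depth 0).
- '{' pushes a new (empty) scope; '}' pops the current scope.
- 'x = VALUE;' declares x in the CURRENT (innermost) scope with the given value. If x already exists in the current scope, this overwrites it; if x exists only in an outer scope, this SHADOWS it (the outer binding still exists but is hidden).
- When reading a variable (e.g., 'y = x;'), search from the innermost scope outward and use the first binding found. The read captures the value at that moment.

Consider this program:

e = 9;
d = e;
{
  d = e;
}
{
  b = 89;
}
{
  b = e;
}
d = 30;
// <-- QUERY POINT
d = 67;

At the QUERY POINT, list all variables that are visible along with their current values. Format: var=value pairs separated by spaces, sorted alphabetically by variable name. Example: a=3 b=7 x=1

Step 1: declare e=9 at depth 0
Step 2: declare d=(read e)=9 at depth 0
Step 3: enter scope (depth=1)
Step 4: declare d=(read e)=9 at depth 1
Step 5: exit scope (depth=0)
Step 6: enter scope (depth=1)
Step 7: declare b=89 at depth 1
Step 8: exit scope (depth=0)
Step 9: enter scope (depth=1)
Step 10: declare b=(read e)=9 at depth 1
Step 11: exit scope (depth=0)
Step 12: declare d=30 at depth 0
Visible at query point: d=30 e=9

Answer: d=30 e=9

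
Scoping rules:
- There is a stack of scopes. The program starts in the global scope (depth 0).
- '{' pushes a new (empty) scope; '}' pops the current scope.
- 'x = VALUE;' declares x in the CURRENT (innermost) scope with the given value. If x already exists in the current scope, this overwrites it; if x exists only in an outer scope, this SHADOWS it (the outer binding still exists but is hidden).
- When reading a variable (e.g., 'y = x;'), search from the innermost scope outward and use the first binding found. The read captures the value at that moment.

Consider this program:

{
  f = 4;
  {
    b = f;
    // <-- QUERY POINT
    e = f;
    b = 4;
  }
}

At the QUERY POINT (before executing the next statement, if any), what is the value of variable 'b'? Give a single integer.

Answer: 4

Derivation:
Step 1: enter scope (depth=1)
Step 2: declare f=4 at depth 1
Step 3: enter scope (depth=2)
Step 4: declare b=(read f)=4 at depth 2
Visible at query point: b=4 f=4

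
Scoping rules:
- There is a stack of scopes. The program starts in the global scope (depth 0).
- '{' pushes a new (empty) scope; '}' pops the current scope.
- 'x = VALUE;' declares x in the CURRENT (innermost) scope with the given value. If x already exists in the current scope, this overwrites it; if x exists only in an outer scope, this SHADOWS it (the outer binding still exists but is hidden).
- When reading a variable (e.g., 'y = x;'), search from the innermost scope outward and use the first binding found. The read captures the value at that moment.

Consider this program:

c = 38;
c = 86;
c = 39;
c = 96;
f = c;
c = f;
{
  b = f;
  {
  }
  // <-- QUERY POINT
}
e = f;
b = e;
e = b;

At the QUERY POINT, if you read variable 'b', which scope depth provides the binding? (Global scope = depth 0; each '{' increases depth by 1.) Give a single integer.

Step 1: declare c=38 at depth 0
Step 2: declare c=86 at depth 0
Step 3: declare c=39 at depth 0
Step 4: declare c=96 at depth 0
Step 5: declare f=(read c)=96 at depth 0
Step 6: declare c=(read f)=96 at depth 0
Step 7: enter scope (depth=1)
Step 8: declare b=(read f)=96 at depth 1
Step 9: enter scope (depth=2)
Step 10: exit scope (depth=1)
Visible at query point: b=96 c=96 f=96

Answer: 1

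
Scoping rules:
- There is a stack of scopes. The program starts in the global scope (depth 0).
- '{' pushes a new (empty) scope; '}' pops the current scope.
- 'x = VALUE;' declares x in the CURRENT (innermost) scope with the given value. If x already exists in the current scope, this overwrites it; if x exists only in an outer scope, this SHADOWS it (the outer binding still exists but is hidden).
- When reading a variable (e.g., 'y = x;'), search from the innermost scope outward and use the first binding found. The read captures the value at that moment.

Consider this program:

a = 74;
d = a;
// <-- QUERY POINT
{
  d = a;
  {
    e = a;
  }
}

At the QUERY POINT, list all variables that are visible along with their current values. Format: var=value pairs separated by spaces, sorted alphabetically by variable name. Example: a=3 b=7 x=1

Step 1: declare a=74 at depth 0
Step 2: declare d=(read a)=74 at depth 0
Visible at query point: a=74 d=74

Answer: a=74 d=74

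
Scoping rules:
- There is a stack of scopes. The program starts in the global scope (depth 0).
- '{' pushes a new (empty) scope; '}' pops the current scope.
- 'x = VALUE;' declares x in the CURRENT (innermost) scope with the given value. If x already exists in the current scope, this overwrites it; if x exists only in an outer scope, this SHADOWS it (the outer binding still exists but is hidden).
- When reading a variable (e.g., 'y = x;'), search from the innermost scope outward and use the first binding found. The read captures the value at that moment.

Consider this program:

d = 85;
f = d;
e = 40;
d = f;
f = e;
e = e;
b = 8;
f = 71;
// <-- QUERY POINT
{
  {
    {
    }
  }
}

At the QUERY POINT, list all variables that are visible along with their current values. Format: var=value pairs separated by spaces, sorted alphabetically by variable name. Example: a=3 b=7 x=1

Answer: b=8 d=85 e=40 f=71

Derivation:
Step 1: declare d=85 at depth 0
Step 2: declare f=(read d)=85 at depth 0
Step 3: declare e=40 at depth 0
Step 4: declare d=(read f)=85 at depth 0
Step 5: declare f=(read e)=40 at depth 0
Step 6: declare e=(read e)=40 at depth 0
Step 7: declare b=8 at depth 0
Step 8: declare f=71 at depth 0
Visible at query point: b=8 d=85 e=40 f=71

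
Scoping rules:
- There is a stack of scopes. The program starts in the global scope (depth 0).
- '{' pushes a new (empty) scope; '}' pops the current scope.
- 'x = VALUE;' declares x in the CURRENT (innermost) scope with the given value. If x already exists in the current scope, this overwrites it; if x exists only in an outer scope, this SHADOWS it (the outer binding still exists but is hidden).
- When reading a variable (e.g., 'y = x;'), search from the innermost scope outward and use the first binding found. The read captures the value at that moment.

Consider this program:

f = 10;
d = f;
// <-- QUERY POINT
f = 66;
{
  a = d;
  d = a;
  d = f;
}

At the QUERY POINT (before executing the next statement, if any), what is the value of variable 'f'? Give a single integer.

Step 1: declare f=10 at depth 0
Step 2: declare d=(read f)=10 at depth 0
Visible at query point: d=10 f=10

Answer: 10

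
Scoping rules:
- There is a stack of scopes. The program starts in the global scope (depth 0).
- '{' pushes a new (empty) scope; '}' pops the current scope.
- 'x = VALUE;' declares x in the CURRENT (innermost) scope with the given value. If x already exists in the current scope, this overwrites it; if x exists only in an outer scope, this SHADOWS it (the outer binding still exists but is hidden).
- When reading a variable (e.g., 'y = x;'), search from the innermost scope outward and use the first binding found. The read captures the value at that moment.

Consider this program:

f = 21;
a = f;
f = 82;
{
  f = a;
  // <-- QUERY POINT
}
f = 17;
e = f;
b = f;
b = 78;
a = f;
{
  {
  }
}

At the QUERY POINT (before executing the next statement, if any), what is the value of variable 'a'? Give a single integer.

Answer: 21

Derivation:
Step 1: declare f=21 at depth 0
Step 2: declare a=(read f)=21 at depth 0
Step 3: declare f=82 at depth 0
Step 4: enter scope (depth=1)
Step 5: declare f=(read a)=21 at depth 1
Visible at query point: a=21 f=21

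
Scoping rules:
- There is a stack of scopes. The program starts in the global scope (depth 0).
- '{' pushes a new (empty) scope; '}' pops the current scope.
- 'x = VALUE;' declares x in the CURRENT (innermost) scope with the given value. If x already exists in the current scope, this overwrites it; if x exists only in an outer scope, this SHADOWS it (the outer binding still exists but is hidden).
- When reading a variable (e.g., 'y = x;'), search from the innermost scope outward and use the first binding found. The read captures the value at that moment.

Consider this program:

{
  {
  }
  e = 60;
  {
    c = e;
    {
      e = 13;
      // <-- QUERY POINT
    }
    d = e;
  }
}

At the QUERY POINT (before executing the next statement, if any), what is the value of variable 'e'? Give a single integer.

Step 1: enter scope (depth=1)
Step 2: enter scope (depth=2)
Step 3: exit scope (depth=1)
Step 4: declare e=60 at depth 1
Step 5: enter scope (depth=2)
Step 6: declare c=(read e)=60 at depth 2
Step 7: enter scope (depth=3)
Step 8: declare e=13 at depth 3
Visible at query point: c=60 e=13

Answer: 13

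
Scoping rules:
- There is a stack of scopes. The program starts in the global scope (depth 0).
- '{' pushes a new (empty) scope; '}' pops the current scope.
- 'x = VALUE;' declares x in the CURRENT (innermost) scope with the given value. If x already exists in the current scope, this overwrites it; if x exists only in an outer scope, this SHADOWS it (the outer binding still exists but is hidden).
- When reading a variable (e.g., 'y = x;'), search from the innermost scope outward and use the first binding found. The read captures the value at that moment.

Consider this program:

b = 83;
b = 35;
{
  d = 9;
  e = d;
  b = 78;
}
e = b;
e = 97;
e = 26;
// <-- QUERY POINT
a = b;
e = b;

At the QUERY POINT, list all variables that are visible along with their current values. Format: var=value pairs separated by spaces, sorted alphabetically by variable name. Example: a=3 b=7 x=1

Step 1: declare b=83 at depth 0
Step 2: declare b=35 at depth 0
Step 3: enter scope (depth=1)
Step 4: declare d=9 at depth 1
Step 5: declare e=(read d)=9 at depth 1
Step 6: declare b=78 at depth 1
Step 7: exit scope (depth=0)
Step 8: declare e=(read b)=35 at depth 0
Step 9: declare e=97 at depth 0
Step 10: declare e=26 at depth 0
Visible at query point: b=35 e=26

Answer: b=35 e=26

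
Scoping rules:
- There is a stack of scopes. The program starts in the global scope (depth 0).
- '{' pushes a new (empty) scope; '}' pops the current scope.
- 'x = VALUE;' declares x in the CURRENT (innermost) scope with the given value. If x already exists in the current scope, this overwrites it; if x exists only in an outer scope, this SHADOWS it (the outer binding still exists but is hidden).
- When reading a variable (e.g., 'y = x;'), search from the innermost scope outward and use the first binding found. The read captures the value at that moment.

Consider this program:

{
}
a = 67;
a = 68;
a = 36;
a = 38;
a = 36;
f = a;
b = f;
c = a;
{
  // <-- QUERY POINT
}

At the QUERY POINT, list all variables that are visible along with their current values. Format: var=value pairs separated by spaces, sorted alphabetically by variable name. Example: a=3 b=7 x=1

Step 1: enter scope (depth=1)
Step 2: exit scope (depth=0)
Step 3: declare a=67 at depth 0
Step 4: declare a=68 at depth 0
Step 5: declare a=36 at depth 0
Step 6: declare a=38 at depth 0
Step 7: declare a=36 at depth 0
Step 8: declare f=(read a)=36 at depth 0
Step 9: declare b=(read f)=36 at depth 0
Step 10: declare c=(read a)=36 at depth 0
Step 11: enter scope (depth=1)
Visible at query point: a=36 b=36 c=36 f=36

Answer: a=36 b=36 c=36 f=36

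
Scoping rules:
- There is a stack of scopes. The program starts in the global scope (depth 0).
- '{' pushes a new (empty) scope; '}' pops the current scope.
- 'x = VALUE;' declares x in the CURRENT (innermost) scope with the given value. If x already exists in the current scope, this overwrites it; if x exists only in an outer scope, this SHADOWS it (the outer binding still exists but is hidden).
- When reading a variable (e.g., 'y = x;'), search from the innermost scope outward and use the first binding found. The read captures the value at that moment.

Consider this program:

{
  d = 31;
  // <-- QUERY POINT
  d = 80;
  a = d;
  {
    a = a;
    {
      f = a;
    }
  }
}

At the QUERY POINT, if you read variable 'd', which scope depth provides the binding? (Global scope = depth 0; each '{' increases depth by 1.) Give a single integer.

Step 1: enter scope (depth=1)
Step 2: declare d=31 at depth 1
Visible at query point: d=31

Answer: 1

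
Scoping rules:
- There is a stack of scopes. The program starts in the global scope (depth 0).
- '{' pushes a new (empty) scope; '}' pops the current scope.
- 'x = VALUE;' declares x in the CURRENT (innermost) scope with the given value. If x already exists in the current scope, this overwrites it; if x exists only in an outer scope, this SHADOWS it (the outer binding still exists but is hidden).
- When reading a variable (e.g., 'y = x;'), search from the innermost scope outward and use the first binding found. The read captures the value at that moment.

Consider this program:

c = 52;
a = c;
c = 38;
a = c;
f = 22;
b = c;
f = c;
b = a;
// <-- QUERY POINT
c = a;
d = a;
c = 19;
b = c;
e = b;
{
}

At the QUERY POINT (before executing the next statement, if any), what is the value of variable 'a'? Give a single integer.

Step 1: declare c=52 at depth 0
Step 2: declare a=(read c)=52 at depth 0
Step 3: declare c=38 at depth 0
Step 4: declare a=(read c)=38 at depth 0
Step 5: declare f=22 at depth 0
Step 6: declare b=(read c)=38 at depth 0
Step 7: declare f=(read c)=38 at depth 0
Step 8: declare b=(read a)=38 at depth 0
Visible at query point: a=38 b=38 c=38 f=38

Answer: 38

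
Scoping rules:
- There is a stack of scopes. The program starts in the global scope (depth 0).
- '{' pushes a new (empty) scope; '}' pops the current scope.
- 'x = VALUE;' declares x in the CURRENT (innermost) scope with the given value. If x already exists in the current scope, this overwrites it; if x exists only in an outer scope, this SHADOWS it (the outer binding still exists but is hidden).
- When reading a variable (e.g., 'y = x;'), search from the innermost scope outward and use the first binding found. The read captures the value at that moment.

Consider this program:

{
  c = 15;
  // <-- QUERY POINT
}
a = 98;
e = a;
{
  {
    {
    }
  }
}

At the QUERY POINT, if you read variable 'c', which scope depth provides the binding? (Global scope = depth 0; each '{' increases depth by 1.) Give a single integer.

Step 1: enter scope (depth=1)
Step 2: declare c=15 at depth 1
Visible at query point: c=15

Answer: 1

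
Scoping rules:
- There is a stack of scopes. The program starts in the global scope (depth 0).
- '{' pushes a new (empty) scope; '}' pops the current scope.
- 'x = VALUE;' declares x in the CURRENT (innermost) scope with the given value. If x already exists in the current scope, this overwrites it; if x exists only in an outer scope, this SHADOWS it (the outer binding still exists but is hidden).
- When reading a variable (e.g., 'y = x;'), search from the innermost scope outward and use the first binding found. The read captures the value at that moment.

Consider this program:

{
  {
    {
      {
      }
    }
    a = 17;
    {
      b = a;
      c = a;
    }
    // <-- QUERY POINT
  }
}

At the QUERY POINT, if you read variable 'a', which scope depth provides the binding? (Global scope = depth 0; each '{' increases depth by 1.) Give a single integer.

Step 1: enter scope (depth=1)
Step 2: enter scope (depth=2)
Step 3: enter scope (depth=3)
Step 4: enter scope (depth=4)
Step 5: exit scope (depth=3)
Step 6: exit scope (depth=2)
Step 7: declare a=17 at depth 2
Step 8: enter scope (depth=3)
Step 9: declare b=(read a)=17 at depth 3
Step 10: declare c=(read a)=17 at depth 3
Step 11: exit scope (depth=2)
Visible at query point: a=17

Answer: 2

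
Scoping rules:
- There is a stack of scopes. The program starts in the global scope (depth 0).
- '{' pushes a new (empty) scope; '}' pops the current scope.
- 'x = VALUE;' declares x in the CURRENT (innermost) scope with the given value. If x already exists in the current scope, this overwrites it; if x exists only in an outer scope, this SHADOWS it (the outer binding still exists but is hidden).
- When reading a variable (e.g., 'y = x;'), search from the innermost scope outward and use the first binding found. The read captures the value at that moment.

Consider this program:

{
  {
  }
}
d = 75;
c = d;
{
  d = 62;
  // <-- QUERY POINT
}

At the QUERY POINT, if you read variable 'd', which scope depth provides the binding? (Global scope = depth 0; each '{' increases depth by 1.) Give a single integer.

Answer: 1

Derivation:
Step 1: enter scope (depth=1)
Step 2: enter scope (depth=2)
Step 3: exit scope (depth=1)
Step 4: exit scope (depth=0)
Step 5: declare d=75 at depth 0
Step 6: declare c=(read d)=75 at depth 0
Step 7: enter scope (depth=1)
Step 8: declare d=62 at depth 1
Visible at query point: c=75 d=62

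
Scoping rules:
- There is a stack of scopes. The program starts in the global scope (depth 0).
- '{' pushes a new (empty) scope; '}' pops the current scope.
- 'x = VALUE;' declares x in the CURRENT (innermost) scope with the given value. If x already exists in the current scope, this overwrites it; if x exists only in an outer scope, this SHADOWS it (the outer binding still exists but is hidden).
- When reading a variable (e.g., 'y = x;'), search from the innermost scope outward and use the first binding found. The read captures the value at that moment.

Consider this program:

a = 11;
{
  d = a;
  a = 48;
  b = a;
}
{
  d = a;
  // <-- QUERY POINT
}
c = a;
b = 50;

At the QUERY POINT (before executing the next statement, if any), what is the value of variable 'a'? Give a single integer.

Answer: 11

Derivation:
Step 1: declare a=11 at depth 0
Step 2: enter scope (depth=1)
Step 3: declare d=(read a)=11 at depth 1
Step 4: declare a=48 at depth 1
Step 5: declare b=(read a)=48 at depth 1
Step 6: exit scope (depth=0)
Step 7: enter scope (depth=1)
Step 8: declare d=(read a)=11 at depth 1
Visible at query point: a=11 d=11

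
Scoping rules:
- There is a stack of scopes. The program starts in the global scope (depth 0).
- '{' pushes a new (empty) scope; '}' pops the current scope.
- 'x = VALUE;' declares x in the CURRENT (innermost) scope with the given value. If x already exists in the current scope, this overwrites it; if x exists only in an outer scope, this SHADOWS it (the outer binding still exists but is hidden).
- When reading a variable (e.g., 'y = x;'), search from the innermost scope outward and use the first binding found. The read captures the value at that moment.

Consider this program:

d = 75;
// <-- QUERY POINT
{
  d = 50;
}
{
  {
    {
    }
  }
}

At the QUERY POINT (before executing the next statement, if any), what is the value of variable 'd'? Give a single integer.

Answer: 75

Derivation:
Step 1: declare d=75 at depth 0
Visible at query point: d=75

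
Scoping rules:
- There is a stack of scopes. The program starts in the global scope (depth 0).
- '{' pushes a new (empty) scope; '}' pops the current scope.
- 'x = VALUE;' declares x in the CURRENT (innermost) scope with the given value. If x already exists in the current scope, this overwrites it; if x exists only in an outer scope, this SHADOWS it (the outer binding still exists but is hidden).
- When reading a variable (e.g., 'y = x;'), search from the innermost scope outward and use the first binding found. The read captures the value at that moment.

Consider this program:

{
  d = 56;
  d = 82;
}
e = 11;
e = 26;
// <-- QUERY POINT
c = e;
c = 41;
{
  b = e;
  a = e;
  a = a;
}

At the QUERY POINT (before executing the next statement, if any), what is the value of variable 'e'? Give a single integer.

Answer: 26

Derivation:
Step 1: enter scope (depth=1)
Step 2: declare d=56 at depth 1
Step 3: declare d=82 at depth 1
Step 4: exit scope (depth=0)
Step 5: declare e=11 at depth 0
Step 6: declare e=26 at depth 0
Visible at query point: e=26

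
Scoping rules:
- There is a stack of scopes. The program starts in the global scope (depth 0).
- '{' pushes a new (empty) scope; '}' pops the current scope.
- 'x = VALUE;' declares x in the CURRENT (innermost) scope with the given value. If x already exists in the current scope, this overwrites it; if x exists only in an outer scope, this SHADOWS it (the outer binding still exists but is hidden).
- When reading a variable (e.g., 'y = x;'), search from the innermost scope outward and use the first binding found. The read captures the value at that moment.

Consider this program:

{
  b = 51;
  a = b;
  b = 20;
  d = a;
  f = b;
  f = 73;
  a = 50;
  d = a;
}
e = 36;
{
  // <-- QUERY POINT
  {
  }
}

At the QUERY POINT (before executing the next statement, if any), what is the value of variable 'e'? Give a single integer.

Step 1: enter scope (depth=1)
Step 2: declare b=51 at depth 1
Step 3: declare a=(read b)=51 at depth 1
Step 4: declare b=20 at depth 1
Step 5: declare d=(read a)=51 at depth 1
Step 6: declare f=(read b)=20 at depth 1
Step 7: declare f=73 at depth 1
Step 8: declare a=50 at depth 1
Step 9: declare d=(read a)=50 at depth 1
Step 10: exit scope (depth=0)
Step 11: declare e=36 at depth 0
Step 12: enter scope (depth=1)
Visible at query point: e=36

Answer: 36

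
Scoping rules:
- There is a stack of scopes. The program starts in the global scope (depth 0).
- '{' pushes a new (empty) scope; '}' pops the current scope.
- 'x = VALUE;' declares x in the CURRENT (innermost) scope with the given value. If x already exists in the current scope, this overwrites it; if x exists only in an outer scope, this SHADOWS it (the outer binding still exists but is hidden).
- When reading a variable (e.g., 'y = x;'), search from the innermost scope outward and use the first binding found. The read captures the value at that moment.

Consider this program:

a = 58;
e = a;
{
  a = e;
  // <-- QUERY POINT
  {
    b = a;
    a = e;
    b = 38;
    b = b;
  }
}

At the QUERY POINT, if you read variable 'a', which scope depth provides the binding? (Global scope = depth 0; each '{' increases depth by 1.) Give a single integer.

Step 1: declare a=58 at depth 0
Step 2: declare e=(read a)=58 at depth 0
Step 3: enter scope (depth=1)
Step 4: declare a=(read e)=58 at depth 1
Visible at query point: a=58 e=58

Answer: 1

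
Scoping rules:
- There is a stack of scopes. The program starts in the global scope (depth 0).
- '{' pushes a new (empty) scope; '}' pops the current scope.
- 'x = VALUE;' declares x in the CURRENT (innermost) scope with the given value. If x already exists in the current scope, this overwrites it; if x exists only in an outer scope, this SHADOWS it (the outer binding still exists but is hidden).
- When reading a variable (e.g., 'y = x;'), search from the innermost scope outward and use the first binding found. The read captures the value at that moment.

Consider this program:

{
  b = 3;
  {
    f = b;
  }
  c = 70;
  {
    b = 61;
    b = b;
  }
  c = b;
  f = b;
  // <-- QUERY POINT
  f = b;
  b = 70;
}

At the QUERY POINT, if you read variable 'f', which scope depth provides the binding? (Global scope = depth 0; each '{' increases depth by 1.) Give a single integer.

Answer: 1

Derivation:
Step 1: enter scope (depth=1)
Step 2: declare b=3 at depth 1
Step 3: enter scope (depth=2)
Step 4: declare f=(read b)=3 at depth 2
Step 5: exit scope (depth=1)
Step 6: declare c=70 at depth 1
Step 7: enter scope (depth=2)
Step 8: declare b=61 at depth 2
Step 9: declare b=(read b)=61 at depth 2
Step 10: exit scope (depth=1)
Step 11: declare c=(read b)=3 at depth 1
Step 12: declare f=(read b)=3 at depth 1
Visible at query point: b=3 c=3 f=3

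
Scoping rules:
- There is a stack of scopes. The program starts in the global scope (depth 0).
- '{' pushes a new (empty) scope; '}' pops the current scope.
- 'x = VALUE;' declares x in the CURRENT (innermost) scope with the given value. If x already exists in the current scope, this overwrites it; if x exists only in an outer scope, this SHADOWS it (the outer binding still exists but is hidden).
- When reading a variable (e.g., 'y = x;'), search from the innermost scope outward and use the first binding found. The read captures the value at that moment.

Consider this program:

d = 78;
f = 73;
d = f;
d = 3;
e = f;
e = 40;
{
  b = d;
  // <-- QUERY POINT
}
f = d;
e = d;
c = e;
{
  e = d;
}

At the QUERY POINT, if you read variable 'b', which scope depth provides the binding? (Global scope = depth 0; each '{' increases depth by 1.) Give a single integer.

Step 1: declare d=78 at depth 0
Step 2: declare f=73 at depth 0
Step 3: declare d=(read f)=73 at depth 0
Step 4: declare d=3 at depth 0
Step 5: declare e=(read f)=73 at depth 0
Step 6: declare e=40 at depth 0
Step 7: enter scope (depth=1)
Step 8: declare b=(read d)=3 at depth 1
Visible at query point: b=3 d=3 e=40 f=73

Answer: 1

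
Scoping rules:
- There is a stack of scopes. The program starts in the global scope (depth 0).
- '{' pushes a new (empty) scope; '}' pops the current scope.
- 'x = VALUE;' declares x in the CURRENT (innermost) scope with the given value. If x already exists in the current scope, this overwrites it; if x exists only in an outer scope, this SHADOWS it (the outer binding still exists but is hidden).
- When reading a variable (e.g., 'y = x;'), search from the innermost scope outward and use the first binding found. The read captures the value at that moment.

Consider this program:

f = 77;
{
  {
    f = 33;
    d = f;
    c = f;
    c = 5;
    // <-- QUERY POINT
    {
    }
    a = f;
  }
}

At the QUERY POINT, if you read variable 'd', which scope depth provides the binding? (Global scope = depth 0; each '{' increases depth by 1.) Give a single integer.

Step 1: declare f=77 at depth 0
Step 2: enter scope (depth=1)
Step 3: enter scope (depth=2)
Step 4: declare f=33 at depth 2
Step 5: declare d=(read f)=33 at depth 2
Step 6: declare c=(read f)=33 at depth 2
Step 7: declare c=5 at depth 2
Visible at query point: c=5 d=33 f=33

Answer: 2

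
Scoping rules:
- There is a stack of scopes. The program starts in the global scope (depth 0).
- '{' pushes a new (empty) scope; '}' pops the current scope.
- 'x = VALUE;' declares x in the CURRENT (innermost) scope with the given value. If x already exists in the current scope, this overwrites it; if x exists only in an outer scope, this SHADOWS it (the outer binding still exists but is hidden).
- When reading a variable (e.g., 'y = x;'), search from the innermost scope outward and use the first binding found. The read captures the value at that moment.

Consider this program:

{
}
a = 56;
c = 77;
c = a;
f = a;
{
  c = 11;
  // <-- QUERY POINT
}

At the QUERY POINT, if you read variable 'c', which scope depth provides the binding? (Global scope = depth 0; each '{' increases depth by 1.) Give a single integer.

Step 1: enter scope (depth=1)
Step 2: exit scope (depth=0)
Step 3: declare a=56 at depth 0
Step 4: declare c=77 at depth 0
Step 5: declare c=(read a)=56 at depth 0
Step 6: declare f=(read a)=56 at depth 0
Step 7: enter scope (depth=1)
Step 8: declare c=11 at depth 1
Visible at query point: a=56 c=11 f=56

Answer: 1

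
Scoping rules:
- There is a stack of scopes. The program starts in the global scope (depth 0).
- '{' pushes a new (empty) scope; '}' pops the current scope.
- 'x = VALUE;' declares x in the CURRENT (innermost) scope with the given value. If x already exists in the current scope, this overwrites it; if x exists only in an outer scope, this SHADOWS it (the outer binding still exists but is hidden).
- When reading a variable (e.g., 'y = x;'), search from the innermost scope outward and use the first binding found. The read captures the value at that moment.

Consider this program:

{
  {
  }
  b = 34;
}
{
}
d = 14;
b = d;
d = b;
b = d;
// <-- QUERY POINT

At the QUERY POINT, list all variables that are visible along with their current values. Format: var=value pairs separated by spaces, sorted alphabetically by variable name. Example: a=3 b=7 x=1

Answer: b=14 d=14

Derivation:
Step 1: enter scope (depth=1)
Step 2: enter scope (depth=2)
Step 3: exit scope (depth=1)
Step 4: declare b=34 at depth 1
Step 5: exit scope (depth=0)
Step 6: enter scope (depth=1)
Step 7: exit scope (depth=0)
Step 8: declare d=14 at depth 0
Step 9: declare b=(read d)=14 at depth 0
Step 10: declare d=(read b)=14 at depth 0
Step 11: declare b=(read d)=14 at depth 0
Visible at query point: b=14 d=14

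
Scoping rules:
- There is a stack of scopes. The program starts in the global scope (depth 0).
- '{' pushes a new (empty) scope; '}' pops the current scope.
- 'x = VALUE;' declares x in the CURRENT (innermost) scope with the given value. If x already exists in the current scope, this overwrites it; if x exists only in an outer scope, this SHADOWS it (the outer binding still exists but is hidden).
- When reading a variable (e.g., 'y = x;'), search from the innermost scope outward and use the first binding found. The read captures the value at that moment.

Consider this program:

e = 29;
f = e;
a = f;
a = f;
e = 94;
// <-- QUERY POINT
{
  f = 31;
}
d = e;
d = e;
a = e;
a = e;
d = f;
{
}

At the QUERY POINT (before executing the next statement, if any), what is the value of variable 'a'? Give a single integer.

Step 1: declare e=29 at depth 0
Step 2: declare f=(read e)=29 at depth 0
Step 3: declare a=(read f)=29 at depth 0
Step 4: declare a=(read f)=29 at depth 0
Step 5: declare e=94 at depth 0
Visible at query point: a=29 e=94 f=29

Answer: 29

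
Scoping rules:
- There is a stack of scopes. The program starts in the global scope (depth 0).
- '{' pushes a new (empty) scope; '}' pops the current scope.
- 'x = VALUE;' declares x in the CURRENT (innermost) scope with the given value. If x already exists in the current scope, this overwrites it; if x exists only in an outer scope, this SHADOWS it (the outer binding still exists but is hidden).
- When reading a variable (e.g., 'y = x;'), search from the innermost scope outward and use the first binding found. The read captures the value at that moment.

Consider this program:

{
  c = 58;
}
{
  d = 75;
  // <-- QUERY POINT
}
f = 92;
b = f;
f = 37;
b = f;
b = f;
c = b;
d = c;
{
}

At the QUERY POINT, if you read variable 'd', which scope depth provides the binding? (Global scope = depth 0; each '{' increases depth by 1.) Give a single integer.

Answer: 1

Derivation:
Step 1: enter scope (depth=1)
Step 2: declare c=58 at depth 1
Step 3: exit scope (depth=0)
Step 4: enter scope (depth=1)
Step 5: declare d=75 at depth 1
Visible at query point: d=75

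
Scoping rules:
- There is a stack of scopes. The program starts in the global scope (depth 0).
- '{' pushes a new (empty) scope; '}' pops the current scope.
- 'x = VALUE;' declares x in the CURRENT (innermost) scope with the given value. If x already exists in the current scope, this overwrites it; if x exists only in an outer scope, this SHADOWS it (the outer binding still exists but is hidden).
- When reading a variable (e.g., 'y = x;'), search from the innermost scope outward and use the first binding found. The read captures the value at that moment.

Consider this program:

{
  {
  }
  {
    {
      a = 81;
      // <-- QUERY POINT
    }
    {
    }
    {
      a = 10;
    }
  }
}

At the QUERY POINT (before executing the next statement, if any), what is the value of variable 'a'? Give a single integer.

Step 1: enter scope (depth=1)
Step 2: enter scope (depth=2)
Step 3: exit scope (depth=1)
Step 4: enter scope (depth=2)
Step 5: enter scope (depth=3)
Step 6: declare a=81 at depth 3
Visible at query point: a=81

Answer: 81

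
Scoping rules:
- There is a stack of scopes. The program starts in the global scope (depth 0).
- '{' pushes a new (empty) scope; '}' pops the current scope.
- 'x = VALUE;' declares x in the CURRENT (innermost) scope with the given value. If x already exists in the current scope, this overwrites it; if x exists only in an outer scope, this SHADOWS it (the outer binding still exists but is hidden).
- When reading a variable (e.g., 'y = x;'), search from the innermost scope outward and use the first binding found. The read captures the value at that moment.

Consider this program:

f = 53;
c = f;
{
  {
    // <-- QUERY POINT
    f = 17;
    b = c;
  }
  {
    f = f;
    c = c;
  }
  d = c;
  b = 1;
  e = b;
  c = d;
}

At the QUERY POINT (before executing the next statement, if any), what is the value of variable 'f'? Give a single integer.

Step 1: declare f=53 at depth 0
Step 2: declare c=(read f)=53 at depth 0
Step 3: enter scope (depth=1)
Step 4: enter scope (depth=2)
Visible at query point: c=53 f=53

Answer: 53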